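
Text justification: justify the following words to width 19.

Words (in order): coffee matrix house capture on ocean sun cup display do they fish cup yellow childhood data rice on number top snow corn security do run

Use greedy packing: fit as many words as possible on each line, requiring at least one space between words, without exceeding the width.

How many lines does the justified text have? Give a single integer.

Answer: 8

Derivation:
Line 1: ['coffee', 'matrix', 'house'] (min_width=19, slack=0)
Line 2: ['capture', 'on', 'ocean'] (min_width=16, slack=3)
Line 3: ['sun', 'cup', 'display', 'do'] (min_width=18, slack=1)
Line 4: ['they', 'fish', 'cup'] (min_width=13, slack=6)
Line 5: ['yellow', 'childhood'] (min_width=16, slack=3)
Line 6: ['data', 'rice', 'on', 'number'] (min_width=19, slack=0)
Line 7: ['top', 'snow', 'corn'] (min_width=13, slack=6)
Line 8: ['security', 'do', 'run'] (min_width=15, slack=4)
Total lines: 8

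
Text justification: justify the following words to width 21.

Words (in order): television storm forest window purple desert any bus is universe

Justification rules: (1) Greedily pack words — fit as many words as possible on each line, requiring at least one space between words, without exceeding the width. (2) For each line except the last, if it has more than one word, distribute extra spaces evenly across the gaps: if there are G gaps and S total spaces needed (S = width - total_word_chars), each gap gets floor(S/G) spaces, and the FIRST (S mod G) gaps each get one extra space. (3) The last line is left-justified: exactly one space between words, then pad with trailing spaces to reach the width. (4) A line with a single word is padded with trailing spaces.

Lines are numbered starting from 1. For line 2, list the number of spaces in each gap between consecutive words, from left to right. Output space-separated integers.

Answer: 2 1

Derivation:
Line 1: ['television', 'storm'] (min_width=16, slack=5)
Line 2: ['forest', 'window', 'purple'] (min_width=20, slack=1)
Line 3: ['desert', 'any', 'bus', 'is'] (min_width=17, slack=4)
Line 4: ['universe'] (min_width=8, slack=13)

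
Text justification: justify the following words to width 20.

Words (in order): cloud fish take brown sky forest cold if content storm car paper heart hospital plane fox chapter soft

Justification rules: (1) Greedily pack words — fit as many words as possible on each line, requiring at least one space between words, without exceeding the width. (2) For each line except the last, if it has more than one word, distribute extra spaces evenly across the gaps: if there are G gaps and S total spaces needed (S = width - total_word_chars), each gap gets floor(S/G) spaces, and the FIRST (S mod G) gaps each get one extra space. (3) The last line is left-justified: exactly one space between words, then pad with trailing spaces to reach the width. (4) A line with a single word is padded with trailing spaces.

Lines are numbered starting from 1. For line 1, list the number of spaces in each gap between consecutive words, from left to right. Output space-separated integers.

Line 1: ['cloud', 'fish', 'take'] (min_width=15, slack=5)
Line 2: ['brown', 'sky', 'forest'] (min_width=16, slack=4)
Line 3: ['cold', 'if', 'content'] (min_width=15, slack=5)
Line 4: ['storm', 'car', 'paper'] (min_width=15, slack=5)
Line 5: ['heart', 'hospital', 'plane'] (min_width=20, slack=0)
Line 6: ['fox', 'chapter', 'soft'] (min_width=16, slack=4)

Answer: 4 3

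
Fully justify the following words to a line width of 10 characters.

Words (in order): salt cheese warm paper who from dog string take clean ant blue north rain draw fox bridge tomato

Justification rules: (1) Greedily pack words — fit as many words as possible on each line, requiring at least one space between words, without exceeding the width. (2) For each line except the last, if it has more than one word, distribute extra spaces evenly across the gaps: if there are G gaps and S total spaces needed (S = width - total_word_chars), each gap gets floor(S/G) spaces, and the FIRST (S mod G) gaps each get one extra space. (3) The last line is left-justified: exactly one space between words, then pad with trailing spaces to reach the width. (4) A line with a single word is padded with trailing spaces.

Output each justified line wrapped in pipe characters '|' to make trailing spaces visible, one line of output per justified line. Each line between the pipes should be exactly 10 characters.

Answer: |salt      |
|cheese    |
|warm paper|
|who   from|
|dog string|
|take clean|
|ant   blue|
|north rain|
|draw   fox|
|bridge    |
|tomato    |

Derivation:
Line 1: ['salt'] (min_width=4, slack=6)
Line 2: ['cheese'] (min_width=6, slack=4)
Line 3: ['warm', 'paper'] (min_width=10, slack=0)
Line 4: ['who', 'from'] (min_width=8, slack=2)
Line 5: ['dog', 'string'] (min_width=10, slack=0)
Line 6: ['take', 'clean'] (min_width=10, slack=0)
Line 7: ['ant', 'blue'] (min_width=8, slack=2)
Line 8: ['north', 'rain'] (min_width=10, slack=0)
Line 9: ['draw', 'fox'] (min_width=8, slack=2)
Line 10: ['bridge'] (min_width=6, slack=4)
Line 11: ['tomato'] (min_width=6, slack=4)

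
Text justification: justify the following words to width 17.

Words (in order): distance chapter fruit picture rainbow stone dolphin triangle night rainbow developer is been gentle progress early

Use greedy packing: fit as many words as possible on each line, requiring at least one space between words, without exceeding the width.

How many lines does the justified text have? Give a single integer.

Line 1: ['distance', 'chapter'] (min_width=16, slack=1)
Line 2: ['fruit', 'picture'] (min_width=13, slack=4)
Line 3: ['rainbow', 'stone'] (min_width=13, slack=4)
Line 4: ['dolphin', 'triangle'] (min_width=16, slack=1)
Line 5: ['night', 'rainbow'] (min_width=13, slack=4)
Line 6: ['developer', 'is', 'been'] (min_width=17, slack=0)
Line 7: ['gentle', 'progress'] (min_width=15, slack=2)
Line 8: ['early'] (min_width=5, slack=12)
Total lines: 8

Answer: 8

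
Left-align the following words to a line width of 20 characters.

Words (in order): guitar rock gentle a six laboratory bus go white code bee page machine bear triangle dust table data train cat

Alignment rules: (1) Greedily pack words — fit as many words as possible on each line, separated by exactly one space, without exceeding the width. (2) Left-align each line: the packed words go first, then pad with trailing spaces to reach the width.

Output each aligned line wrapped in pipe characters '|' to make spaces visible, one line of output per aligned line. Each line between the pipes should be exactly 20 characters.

Line 1: ['guitar', 'rock', 'gentle', 'a'] (min_width=20, slack=0)
Line 2: ['six', 'laboratory', 'bus'] (min_width=18, slack=2)
Line 3: ['go', 'white', 'code', 'bee'] (min_width=17, slack=3)
Line 4: ['page', 'machine', 'bear'] (min_width=17, slack=3)
Line 5: ['triangle', 'dust', 'table'] (min_width=19, slack=1)
Line 6: ['data', 'train', 'cat'] (min_width=14, slack=6)

Answer: |guitar rock gentle a|
|six laboratory bus  |
|go white code bee   |
|page machine bear   |
|triangle dust table |
|data train cat      |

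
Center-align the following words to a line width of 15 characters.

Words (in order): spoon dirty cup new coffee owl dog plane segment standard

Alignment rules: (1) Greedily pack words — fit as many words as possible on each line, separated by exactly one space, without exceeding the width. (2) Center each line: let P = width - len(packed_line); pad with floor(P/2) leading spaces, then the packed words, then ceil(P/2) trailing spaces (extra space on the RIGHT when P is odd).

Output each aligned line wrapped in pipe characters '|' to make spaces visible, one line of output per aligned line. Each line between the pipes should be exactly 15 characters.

Answer: |spoon dirty cup|
|new coffee owl |
|   dog plane   |
|    segment    |
|   standard    |

Derivation:
Line 1: ['spoon', 'dirty', 'cup'] (min_width=15, slack=0)
Line 2: ['new', 'coffee', 'owl'] (min_width=14, slack=1)
Line 3: ['dog', 'plane'] (min_width=9, slack=6)
Line 4: ['segment'] (min_width=7, slack=8)
Line 5: ['standard'] (min_width=8, slack=7)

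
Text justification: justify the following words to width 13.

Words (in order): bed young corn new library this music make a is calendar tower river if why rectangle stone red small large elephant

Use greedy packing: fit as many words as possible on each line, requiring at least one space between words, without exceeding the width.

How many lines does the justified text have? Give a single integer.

Line 1: ['bed', 'young'] (min_width=9, slack=4)
Line 2: ['corn', 'new'] (min_width=8, slack=5)
Line 3: ['library', 'this'] (min_width=12, slack=1)
Line 4: ['music', 'make', 'a'] (min_width=12, slack=1)
Line 5: ['is', 'calendar'] (min_width=11, slack=2)
Line 6: ['tower', 'river'] (min_width=11, slack=2)
Line 7: ['if', 'why'] (min_width=6, slack=7)
Line 8: ['rectangle'] (min_width=9, slack=4)
Line 9: ['stone', 'red'] (min_width=9, slack=4)
Line 10: ['small', 'large'] (min_width=11, slack=2)
Line 11: ['elephant'] (min_width=8, slack=5)
Total lines: 11

Answer: 11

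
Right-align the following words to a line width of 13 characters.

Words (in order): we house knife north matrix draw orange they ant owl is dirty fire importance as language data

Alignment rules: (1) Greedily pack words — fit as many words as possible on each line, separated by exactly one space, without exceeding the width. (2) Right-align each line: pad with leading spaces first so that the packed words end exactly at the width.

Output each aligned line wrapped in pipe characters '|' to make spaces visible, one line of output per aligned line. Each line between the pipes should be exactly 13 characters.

Answer: |     we house|
|  knife north|
|  matrix draw|
|  orange they|
|   ant owl is|
|   dirty fire|
|importance as|
|language data|

Derivation:
Line 1: ['we', 'house'] (min_width=8, slack=5)
Line 2: ['knife', 'north'] (min_width=11, slack=2)
Line 3: ['matrix', 'draw'] (min_width=11, slack=2)
Line 4: ['orange', 'they'] (min_width=11, slack=2)
Line 5: ['ant', 'owl', 'is'] (min_width=10, slack=3)
Line 6: ['dirty', 'fire'] (min_width=10, slack=3)
Line 7: ['importance', 'as'] (min_width=13, slack=0)
Line 8: ['language', 'data'] (min_width=13, slack=0)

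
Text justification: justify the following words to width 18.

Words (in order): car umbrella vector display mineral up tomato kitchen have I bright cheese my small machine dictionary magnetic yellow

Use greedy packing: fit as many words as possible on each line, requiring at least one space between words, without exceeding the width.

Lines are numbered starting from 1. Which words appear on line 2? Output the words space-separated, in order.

Answer: vector display

Derivation:
Line 1: ['car', 'umbrella'] (min_width=12, slack=6)
Line 2: ['vector', 'display'] (min_width=14, slack=4)
Line 3: ['mineral', 'up', 'tomato'] (min_width=17, slack=1)
Line 4: ['kitchen', 'have', 'I'] (min_width=14, slack=4)
Line 5: ['bright', 'cheese', 'my'] (min_width=16, slack=2)
Line 6: ['small', 'machine'] (min_width=13, slack=5)
Line 7: ['dictionary'] (min_width=10, slack=8)
Line 8: ['magnetic', 'yellow'] (min_width=15, slack=3)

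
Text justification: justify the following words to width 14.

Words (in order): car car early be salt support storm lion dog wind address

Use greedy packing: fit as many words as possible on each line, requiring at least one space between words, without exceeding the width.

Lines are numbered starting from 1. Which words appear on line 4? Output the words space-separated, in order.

Line 1: ['car', 'car', 'early'] (min_width=13, slack=1)
Line 2: ['be', 'salt'] (min_width=7, slack=7)
Line 3: ['support', 'storm'] (min_width=13, slack=1)
Line 4: ['lion', 'dog', 'wind'] (min_width=13, slack=1)
Line 5: ['address'] (min_width=7, slack=7)

Answer: lion dog wind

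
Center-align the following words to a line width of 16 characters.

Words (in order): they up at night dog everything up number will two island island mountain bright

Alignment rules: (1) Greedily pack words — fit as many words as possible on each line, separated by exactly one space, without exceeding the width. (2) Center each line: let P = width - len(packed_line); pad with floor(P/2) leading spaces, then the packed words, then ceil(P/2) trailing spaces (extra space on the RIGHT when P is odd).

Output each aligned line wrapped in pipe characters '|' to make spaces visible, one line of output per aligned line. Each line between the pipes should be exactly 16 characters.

Line 1: ['they', 'up', 'at', 'night'] (min_width=16, slack=0)
Line 2: ['dog', 'everything'] (min_width=14, slack=2)
Line 3: ['up', 'number', 'will'] (min_width=14, slack=2)
Line 4: ['two', 'island'] (min_width=10, slack=6)
Line 5: ['island', 'mountain'] (min_width=15, slack=1)
Line 6: ['bright'] (min_width=6, slack=10)

Answer: |they up at night|
| dog everything |
| up number will |
|   two island   |
|island mountain |
|     bright     |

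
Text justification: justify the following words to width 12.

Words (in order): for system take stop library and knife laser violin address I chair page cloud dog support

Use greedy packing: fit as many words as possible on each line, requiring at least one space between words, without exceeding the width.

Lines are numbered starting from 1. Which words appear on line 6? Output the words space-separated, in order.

Line 1: ['for', 'system'] (min_width=10, slack=2)
Line 2: ['take', 'stop'] (min_width=9, slack=3)
Line 3: ['library', 'and'] (min_width=11, slack=1)
Line 4: ['knife', 'laser'] (min_width=11, slack=1)
Line 5: ['violin'] (min_width=6, slack=6)
Line 6: ['address', 'I'] (min_width=9, slack=3)
Line 7: ['chair', 'page'] (min_width=10, slack=2)
Line 8: ['cloud', 'dog'] (min_width=9, slack=3)
Line 9: ['support'] (min_width=7, slack=5)

Answer: address I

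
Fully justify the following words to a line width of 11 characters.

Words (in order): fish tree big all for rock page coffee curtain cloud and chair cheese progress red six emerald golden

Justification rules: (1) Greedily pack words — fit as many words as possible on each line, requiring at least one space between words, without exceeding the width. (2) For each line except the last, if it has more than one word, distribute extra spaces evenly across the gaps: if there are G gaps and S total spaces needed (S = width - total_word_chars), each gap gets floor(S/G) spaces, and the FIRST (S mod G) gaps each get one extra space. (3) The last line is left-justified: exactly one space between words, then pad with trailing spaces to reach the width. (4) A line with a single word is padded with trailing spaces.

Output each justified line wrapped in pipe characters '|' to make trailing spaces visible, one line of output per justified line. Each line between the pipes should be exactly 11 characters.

Line 1: ['fish', 'tree'] (min_width=9, slack=2)
Line 2: ['big', 'all', 'for'] (min_width=11, slack=0)
Line 3: ['rock', 'page'] (min_width=9, slack=2)
Line 4: ['coffee'] (min_width=6, slack=5)
Line 5: ['curtain'] (min_width=7, slack=4)
Line 6: ['cloud', 'and'] (min_width=9, slack=2)
Line 7: ['chair'] (min_width=5, slack=6)
Line 8: ['cheese'] (min_width=6, slack=5)
Line 9: ['progress'] (min_width=8, slack=3)
Line 10: ['red', 'six'] (min_width=7, slack=4)
Line 11: ['emerald'] (min_width=7, slack=4)
Line 12: ['golden'] (min_width=6, slack=5)

Answer: |fish   tree|
|big all for|
|rock   page|
|coffee     |
|curtain    |
|cloud   and|
|chair      |
|cheese     |
|progress   |
|red     six|
|emerald    |
|golden     |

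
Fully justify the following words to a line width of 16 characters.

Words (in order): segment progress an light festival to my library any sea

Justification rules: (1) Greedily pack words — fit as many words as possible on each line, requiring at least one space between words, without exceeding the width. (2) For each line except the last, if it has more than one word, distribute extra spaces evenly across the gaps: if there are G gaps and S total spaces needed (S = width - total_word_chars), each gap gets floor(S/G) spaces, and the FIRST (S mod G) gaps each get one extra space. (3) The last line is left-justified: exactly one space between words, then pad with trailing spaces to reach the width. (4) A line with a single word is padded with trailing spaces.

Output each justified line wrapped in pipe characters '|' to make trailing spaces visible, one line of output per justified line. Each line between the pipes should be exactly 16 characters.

Answer: |segment progress|
|an         light|
|festival  to  my|
|library any sea |

Derivation:
Line 1: ['segment', 'progress'] (min_width=16, slack=0)
Line 2: ['an', 'light'] (min_width=8, slack=8)
Line 3: ['festival', 'to', 'my'] (min_width=14, slack=2)
Line 4: ['library', 'any', 'sea'] (min_width=15, slack=1)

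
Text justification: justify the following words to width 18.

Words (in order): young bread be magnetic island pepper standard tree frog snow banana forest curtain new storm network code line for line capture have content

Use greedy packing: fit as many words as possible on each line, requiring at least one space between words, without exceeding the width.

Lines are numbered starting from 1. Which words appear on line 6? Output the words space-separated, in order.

Line 1: ['young', 'bread', 'be'] (min_width=14, slack=4)
Line 2: ['magnetic', 'island'] (min_width=15, slack=3)
Line 3: ['pepper', 'standard'] (min_width=15, slack=3)
Line 4: ['tree', 'frog', 'snow'] (min_width=14, slack=4)
Line 5: ['banana', 'forest'] (min_width=13, slack=5)
Line 6: ['curtain', 'new', 'storm'] (min_width=17, slack=1)
Line 7: ['network', 'code', 'line'] (min_width=17, slack=1)
Line 8: ['for', 'line', 'capture'] (min_width=16, slack=2)
Line 9: ['have', 'content'] (min_width=12, slack=6)

Answer: curtain new storm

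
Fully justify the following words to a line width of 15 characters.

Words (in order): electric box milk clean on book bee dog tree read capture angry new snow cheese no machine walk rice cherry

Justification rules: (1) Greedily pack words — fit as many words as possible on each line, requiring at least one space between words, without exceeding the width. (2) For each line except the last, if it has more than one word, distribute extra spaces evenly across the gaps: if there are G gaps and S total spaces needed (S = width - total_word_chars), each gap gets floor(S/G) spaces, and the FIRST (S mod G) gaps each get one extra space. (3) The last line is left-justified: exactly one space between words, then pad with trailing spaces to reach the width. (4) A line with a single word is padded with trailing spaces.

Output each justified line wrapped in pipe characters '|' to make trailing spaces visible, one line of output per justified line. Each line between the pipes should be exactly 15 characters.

Answer: |electric    box|
|milk  clean  on|
|book   bee  dog|
|tree       read|
|capture   angry|
|new snow cheese|
|no machine walk|
|rice cherry    |

Derivation:
Line 1: ['electric', 'box'] (min_width=12, slack=3)
Line 2: ['milk', 'clean', 'on'] (min_width=13, slack=2)
Line 3: ['book', 'bee', 'dog'] (min_width=12, slack=3)
Line 4: ['tree', 'read'] (min_width=9, slack=6)
Line 5: ['capture', 'angry'] (min_width=13, slack=2)
Line 6: ['new', 'snow', 'cheese'] (min_width=15, slack=0)
Line 7: ['no', 'machine', 'walk'] (min_width=15, slack=0)
Line 8: ['rice', 'cherry'] (min_width=11, slack=4)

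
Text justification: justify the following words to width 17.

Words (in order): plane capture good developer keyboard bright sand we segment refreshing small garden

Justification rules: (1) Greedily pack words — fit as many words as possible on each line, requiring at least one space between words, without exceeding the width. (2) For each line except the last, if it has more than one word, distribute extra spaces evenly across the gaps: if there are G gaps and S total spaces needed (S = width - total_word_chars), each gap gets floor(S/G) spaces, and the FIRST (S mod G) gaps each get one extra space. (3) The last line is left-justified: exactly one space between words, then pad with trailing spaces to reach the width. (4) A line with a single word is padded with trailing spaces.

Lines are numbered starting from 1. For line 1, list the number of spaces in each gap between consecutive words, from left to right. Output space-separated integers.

Answer: 5

Derivation:
Line 1: ['plane', 'capture'] (min_width=13, slack=4)
Line 2: ['good', 'developer'] (min_width=14, slack=3)
Line 3: ['keyboard', 'bright'] (min_width=15, slack=2)
Line 4: ['sand', 'we', 'segment'] (min_width=15, slack=2)
Line 5: ['refreshing', 'small'] (min_width=16, slack=1)
Line 6: ['garden'] (min_width=6, slack=11)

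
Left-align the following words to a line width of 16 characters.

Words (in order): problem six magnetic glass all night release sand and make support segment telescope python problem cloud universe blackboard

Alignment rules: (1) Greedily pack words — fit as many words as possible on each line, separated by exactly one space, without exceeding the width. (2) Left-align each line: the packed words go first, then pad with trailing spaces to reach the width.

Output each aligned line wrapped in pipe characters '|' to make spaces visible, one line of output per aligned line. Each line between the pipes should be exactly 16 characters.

Answer: |problem six     |
|magnetic glass  |
|all night       |
|release sand and|
|make support    |
|segment         |
|telescope python|
|problem cloud   |
|universe        |
|blackboard      |

Derivation:
Line 1: ['problem', 'six'] (min_width=11, slack=5)
Line 2: ['magnetic', 'glass'] (min_width=14, slack=2)
Line 3: ['all', 'night'] (min_width=9, slack=7)
Line 4: ['release', 'sand', 'and'] (min_width=16, slack=0)
Line 5: ['make', 'support'] (min_width=12, slack=4)
Line 6: ['segment'] (min_width=7, slack=9)
Line 7: ['telescope', 'python'] (min_width=16, slack=0)
Line 8: ['problem', 'cloud'] (min_width=13, slack=3)
Line 9: ['universe'] (min_width=8, slack=8)
Line 10: ['blackboard'] (min_width=10, slack=6)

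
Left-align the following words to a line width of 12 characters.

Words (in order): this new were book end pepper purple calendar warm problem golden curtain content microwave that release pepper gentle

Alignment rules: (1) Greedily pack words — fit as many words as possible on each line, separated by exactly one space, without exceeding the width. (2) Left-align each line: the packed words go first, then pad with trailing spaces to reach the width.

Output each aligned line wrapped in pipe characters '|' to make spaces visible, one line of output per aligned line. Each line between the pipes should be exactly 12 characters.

Answer: |this new    |
|were book   |
|end pepper  |
|purple      |
|calendar    |
|warm problem|
|golden      |
|curtain     |
|content     |
|microwave   |
|that release|
|pepper      |
|gentle      |

Derivation:
Line 1: ['this', 'new'] (min_width=8, slack=4)
Line 2: ['were', 'book'] (min_width=9, slack=3)
Line 3: ['end', 'pepper'] (min_width=10, slack=2)
Line 4: ['purple'] (min_width=6, slack=6)
Line 5: ['calendar'] (min_width=8, slack=4)
Line 6: ['warm', 'problem'] (min_width=12, slack=0)
Line 7: ['golden'] (min_width=6, slack=6)
Line 8: ['curtain'] (min_width=7, slack=5)
Line 9: ['content'] (min_width=7, slack=5)
Line 10: ['microwave'] (min_width=9, slack=3)
Line 11: ['that', 'release'] (min_width=12, slack=0)
Line 12: ['pepper'] (min_width=6, slack=6)
Line 13: ['gentle'] (min_width=6, slack=6)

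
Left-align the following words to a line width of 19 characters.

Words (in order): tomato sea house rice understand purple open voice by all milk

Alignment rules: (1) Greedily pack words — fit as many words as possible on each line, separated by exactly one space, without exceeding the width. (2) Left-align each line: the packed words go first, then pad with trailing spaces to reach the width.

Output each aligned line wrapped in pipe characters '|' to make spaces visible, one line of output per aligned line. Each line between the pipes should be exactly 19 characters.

Line 1: ['tomato', 'sea', 'house'] (min_width=16, slack=3)
Line 2: ['rice', 'understand'] (min_width=15, slack=4)
Line 3: ['purple', 'open', 'voice'] (min_width=17, slack=2)
Line 4: ['by', 'all', 'milk'] (min_width=11, slack=8)

Answer: |tomato sea house   |
|rice understand    |
|purple open voice  |
|by all milk        |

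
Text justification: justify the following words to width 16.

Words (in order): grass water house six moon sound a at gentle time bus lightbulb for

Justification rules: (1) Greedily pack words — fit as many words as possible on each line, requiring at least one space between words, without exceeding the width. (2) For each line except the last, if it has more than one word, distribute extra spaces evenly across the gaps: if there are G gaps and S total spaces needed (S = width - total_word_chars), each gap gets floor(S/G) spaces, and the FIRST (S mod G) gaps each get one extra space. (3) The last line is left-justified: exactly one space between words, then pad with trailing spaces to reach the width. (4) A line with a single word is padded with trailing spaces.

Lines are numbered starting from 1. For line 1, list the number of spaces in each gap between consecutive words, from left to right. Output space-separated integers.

Answer: 6

Derivation:
Line 1: ['grass', 'water'] (min_width=11, slack=5)
Line 2: ['house', 'six', 'moon'] (min_width=14, slack=2)
Line 3: ['sound', 'a', 'at'] (min_width=10, slack=6)
Line 4: ['gentle', 'time', 'bus'] (min_width=15, slack=1)
Line 5: ['lightbulb', 'for'] (min_width=13, slack=3)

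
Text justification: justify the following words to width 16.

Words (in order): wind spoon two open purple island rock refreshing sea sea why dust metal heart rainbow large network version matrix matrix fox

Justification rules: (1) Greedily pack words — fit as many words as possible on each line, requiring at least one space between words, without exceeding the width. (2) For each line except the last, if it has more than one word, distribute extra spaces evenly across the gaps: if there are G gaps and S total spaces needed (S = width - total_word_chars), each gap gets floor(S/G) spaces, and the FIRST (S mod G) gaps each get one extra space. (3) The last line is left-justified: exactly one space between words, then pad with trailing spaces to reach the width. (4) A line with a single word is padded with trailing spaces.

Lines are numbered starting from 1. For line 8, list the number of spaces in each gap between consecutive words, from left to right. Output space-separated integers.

Answer: 2

Derivation:
Line 1: ['wind', 'spoon', 'two'] (min_width=14, slack=2)
Line 2: ['open', 'purple'] (min_width=11, slack=5)
Line 3: ['island', 'rock'] (min_width=11, slack=5)
Line 4: ['refreshing', 'sea'] (min_width=14, slack=2)
Line 5: ['sea', 'why', 'dust'] (min_width=12, slack=4)
Line 6: ['metal', 'heart'] (min_width=11, slack=5)
Line 7: ['rainbow', 'large'] (min_width=13, slack=3)
Line 8: ['network', 'version'] (min_width=15, slack=1)
Line 9: ['matrix', 'matrix'] (min_width=13, slack=3)
Line 10: ['fox'] (min_width=3, slack=13)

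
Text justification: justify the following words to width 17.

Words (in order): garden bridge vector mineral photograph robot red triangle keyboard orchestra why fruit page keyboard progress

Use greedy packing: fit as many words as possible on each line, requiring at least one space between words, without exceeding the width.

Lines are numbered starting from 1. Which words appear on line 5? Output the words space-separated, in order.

Line 1: ['garden', 'bridge'] (min_width=13, slack=4)
Line 2: ['vector', 'mineral'] (min_width=14, slack=3)
Line 3: ['photograph', 'robot'] (min_width=16, slack=1)
Line 4: ['red', 'triangle'] (min_width=12, slack=5)
Line 5: ['keyboard'] (min_width=8, slack=9)
Line 6: ['orchestra', 'why'] (min_width=13, slack=4)
Line 7: ['fruit', 'page'] (min_width=10, slack=7)
Line 8: ['keyboard', 'progress'] (min_width=17, slack=0)

Answer: keyboard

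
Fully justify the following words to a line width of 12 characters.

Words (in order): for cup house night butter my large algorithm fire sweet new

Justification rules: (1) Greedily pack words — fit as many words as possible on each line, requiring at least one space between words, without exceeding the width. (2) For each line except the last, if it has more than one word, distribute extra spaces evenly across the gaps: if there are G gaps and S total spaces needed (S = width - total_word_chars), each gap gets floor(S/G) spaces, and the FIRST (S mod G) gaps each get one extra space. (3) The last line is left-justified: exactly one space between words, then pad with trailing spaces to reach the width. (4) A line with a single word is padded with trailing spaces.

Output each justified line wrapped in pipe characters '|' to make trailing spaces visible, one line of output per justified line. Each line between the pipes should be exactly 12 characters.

Line 1: ['for', 'cup'] (min_width=7, slack=5)
Line 2: ['house', 'night'] (min_width=11, slack=1)
Line 3: ['butter', 'my'] (min_width=9, slack=3)
Line 4: ['large'] (min_width=5, slack=7)
Line 5: ['algorithm'] (min_width=9, slack=3)
Line 6: ['fire', 'sweet'] (min_width=10, slack=2)
Line 7: ['new'] (min_width=3, slack=9)

Answer: |for      cup|
|house  night|
|butter    my|
|large       |
|algorithm   |
|fire   sweet|
|new         |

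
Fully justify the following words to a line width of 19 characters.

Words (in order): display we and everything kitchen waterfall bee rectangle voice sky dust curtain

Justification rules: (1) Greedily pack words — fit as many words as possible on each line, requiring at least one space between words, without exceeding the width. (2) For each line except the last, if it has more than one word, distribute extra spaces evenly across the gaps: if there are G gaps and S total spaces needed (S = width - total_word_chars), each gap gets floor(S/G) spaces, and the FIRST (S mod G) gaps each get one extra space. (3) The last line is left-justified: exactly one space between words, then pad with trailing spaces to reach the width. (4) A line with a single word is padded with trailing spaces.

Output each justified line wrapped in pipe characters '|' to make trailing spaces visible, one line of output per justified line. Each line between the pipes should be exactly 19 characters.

Line 1: ['display', 'we', 'and'] (min_width=14, slack=5)
Line 2: ['everything', 'kitchen'] (min_width=18, slack=1)
Line 3: ['waterfall', 'bee'] (min_width=13, slack=6)
Line 4: ['rectangle', 'voice', 'sky'] (min_width=19, slack=0)
Line 5: ['dust', 'curtain'] (min_width=12, slack=7)

Answer: |display    we   and|
|everything  kitchen|
|waterfall       bee|
|rectangle voice sky|
|dust curtain       |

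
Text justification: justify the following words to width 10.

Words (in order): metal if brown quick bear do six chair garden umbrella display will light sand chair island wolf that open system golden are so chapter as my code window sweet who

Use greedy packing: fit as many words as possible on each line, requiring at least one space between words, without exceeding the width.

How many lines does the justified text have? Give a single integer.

Answer: 19

Derivation:
Line 1: ['metal', 'if'] (min_width=8, slack=2)
Line 2: ['brown'] (min_width=5, slack=5)
Line 3: ['quick', 'bear'] (min_width=10, slack=0)
Line 4: ['do', 'six'] (min_width=6, slack=4)
Line 5: ['chair'] (min_width=5, slack=5)
Line 6: ['garden'] (min_width=6, slack=4)
Line 7: ['umbrella'] (min_width=8, slack=2)
Line 8: ['display'] (min_width=7, slack=3)
Line 9: ['will', 'light'] (min_width=10, slack=0)
Line 10: ['sand', 'chair'] (min_width=10, slack=0)
Line 11: ['island'] (min_width=6, slack=4)
Line 12: ['wolf', 'that'] (min_width=9, slack=1)
Line 13: ['open'] (min_width=4, slack=6)
Line 14: ['system'] (min_width=6, slack=4)
Line 15: ['golden', 'are'] (min_width=10, slack=0)
Line 16: ['so', 'chapter'] (min_width=10, slack=0)
Line 17: ['as', 'my', 'code'] (min_width=10, slack=0)
Line 18: ['window'] (min_width=6, slack=4)
Line 19: ['sweet', 'who'] (min_width=9, slack=1)
Total lines: 19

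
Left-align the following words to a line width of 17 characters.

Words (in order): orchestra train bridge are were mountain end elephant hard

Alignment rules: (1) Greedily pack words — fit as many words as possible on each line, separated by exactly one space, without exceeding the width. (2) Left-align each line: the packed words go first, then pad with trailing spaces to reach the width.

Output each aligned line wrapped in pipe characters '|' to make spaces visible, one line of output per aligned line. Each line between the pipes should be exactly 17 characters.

Answer: |orchestra train  |
|bridge are were  |
|mountain end     |
|elephant hard    |

Derivation:
Line 1: ['orchestra', 'train'] (min_width=15, slack=2)
Line 2: ['bridge', 'are', 'were'] (min_width=15, slack=2)
Line 3: ['mountain', 'end'] (min_width=12, slack=5)
Line 4: ['elephant', 'hard'] (min_width=13, slack=4)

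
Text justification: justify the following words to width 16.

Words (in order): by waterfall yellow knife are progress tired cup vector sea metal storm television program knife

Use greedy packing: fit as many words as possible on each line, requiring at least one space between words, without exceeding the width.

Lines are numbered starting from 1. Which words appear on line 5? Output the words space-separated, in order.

Answer: metal storm

Derivation:
Line 1: ['by', 'waterfall'] (min_width=12, slack=4)
Line 2: ['yellow', 'knife', 'are'] (min_width=16, slack=0)
Line 3: ['progress', 'tired'] (min_width=14, slack=2)
Line 4: ['cup', 'vector', 'sea'] (min_width=14, slack=2)
Line 5: ['metal', 'storm'] (min_width=11, slack=5)
Line 6: ['television'] (min_width=10, slack=6)
Line 7: ['program', 'knife'] (min_width=13, slack=3)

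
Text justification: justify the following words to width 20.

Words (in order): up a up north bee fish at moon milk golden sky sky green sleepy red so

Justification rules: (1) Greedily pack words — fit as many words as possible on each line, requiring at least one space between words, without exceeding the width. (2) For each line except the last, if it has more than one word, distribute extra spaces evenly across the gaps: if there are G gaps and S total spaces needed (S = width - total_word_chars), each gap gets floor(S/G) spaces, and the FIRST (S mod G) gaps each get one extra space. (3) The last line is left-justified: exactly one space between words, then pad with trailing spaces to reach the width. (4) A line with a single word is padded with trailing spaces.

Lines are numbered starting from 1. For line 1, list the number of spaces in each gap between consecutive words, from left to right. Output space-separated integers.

Line 1: ['up', 'a', 'up', 'north', 'bee'] (min_width=17, slack=3)
Line 2: ['fish', 'at', 'moon', 'milk'] (min_width=17, slack=3)
Line 3: ['golden', 'sky', 'sky', 'green'] (min_width=20, slack=0)
Line 4: ['sleepy', 'red', 'so'] (min_width=13, slack=7)

Answer: 2 2 2 1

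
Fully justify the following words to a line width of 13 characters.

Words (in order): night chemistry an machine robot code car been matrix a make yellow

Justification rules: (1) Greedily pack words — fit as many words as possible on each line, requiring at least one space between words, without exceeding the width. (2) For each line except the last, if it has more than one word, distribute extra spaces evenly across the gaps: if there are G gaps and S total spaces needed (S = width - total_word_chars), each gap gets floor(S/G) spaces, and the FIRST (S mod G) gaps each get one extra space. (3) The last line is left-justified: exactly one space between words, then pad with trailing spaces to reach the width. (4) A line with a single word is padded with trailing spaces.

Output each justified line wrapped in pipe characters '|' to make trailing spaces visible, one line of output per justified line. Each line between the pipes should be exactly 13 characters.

Line 1: ['night'] (min_width=5, slack=8)
Line 2: ['chemistry', 'an'] (min_width=12, slack=1)
Line 3: ['machine', 'robot'] (min_width=13, slack=0)
Line 4: ['code', 'car', 'been'] (min_width=13, slack=0)
Line 5: ['matrix', 'a', 'make'] (min_width=13, slack=0)
Line 6: ['yellow'] (min_width=6, slack=7)

Answer: |night        |
|chemistry  an|
|machine robot|
|code car been|
|matrix a make|
|yellow       |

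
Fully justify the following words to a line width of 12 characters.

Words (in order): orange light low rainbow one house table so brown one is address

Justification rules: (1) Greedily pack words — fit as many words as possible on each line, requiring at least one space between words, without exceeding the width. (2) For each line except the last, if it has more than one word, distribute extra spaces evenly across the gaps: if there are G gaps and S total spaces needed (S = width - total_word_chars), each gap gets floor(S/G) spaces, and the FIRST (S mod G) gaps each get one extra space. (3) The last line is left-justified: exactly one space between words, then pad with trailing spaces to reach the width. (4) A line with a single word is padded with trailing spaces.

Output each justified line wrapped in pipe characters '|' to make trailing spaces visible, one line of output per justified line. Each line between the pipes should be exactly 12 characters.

Line 1: ['orange', 'light'] (min_width=12, slack=0)
Line 2: ['low', 'rainbow'] (min_width=11, slack=1)
Line 3: ['one', 'house'] (min_width=9, slack=3)
Line 4: ['table', 'so'] (min_width=8, slack=4)
Line 5: ['brown', 'one', 'is'] (min_width=12, slack=0)
Line 6: ['address'] (min_width=7, slack=5)

Answer: |orange light|
|low  rainbow|
|one    house|
|table     so|
|brown one is|
|address     |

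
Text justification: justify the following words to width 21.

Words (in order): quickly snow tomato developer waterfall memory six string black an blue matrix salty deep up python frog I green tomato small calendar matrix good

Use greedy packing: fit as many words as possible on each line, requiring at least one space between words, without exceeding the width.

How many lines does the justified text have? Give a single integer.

Answer: 8

Derivation:
Line 1: ['quickly', 'snow', 'tomato'] (min_width=19, slack=2)
Line 2: ['developer', 'waterfall'] (min_width=19, slack=2)
Line 3: ['memory', 'six', 'string'] (min_width=17, slack=4)
Line 4: ['black', 'an', 'blue', 'matrix'] (min_width=20, slack=1)
Line 5: ['salty', 'deep', 'up', 'python'] (min_width=20, slack=1)
Line 6: ['frog', 'I', 'green', 'tomato'] (min_width=19, slack=2)
Line 7: ['small', 'calendar', 'matrix'] (min_width=21, slack=0)
Line 8: ['good'] (min_width=4, slack=17)
Total lines: 8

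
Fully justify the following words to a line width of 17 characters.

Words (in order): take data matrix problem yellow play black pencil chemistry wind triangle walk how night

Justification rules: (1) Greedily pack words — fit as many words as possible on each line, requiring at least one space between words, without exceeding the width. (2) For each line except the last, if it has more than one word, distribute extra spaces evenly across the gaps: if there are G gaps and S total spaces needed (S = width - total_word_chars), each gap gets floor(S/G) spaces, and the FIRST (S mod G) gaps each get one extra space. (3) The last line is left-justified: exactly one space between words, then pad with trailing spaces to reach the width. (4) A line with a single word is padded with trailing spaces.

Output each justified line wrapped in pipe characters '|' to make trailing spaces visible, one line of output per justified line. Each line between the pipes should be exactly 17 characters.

Line 1: ['take', 'data', 'matrix'] (min_width=16, slack=1)
Line 2: ['problem', 'yellow'] (min_width=14, slack=3)
Line 3: ['play', 'black', 'pencil'] (min_width=17, slack=0)
Line 4: ['chemistry', 'wind'] (min_width=14, slack=3)
Line 5: ['triangle', 'walk', 'how'] (min_width=17, slack=0)
Line 6: ['night'] (min_width=5, slack=12)

Answer: |take  data matrix|
|problem    yellow|
|play black pencil|
|chemistry    wind|
|triangle walk how|
|night            |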